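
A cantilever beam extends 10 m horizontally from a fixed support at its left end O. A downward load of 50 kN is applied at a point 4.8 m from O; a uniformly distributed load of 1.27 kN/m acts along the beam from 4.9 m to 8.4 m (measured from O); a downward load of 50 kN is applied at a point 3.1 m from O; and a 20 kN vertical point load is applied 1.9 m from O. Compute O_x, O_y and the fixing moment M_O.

O_x = 0, O_y = 124.4 kN, M_O = 462.6 kN·m

Resultant of the distributed load: 1.27 × 3.5 = 4.445 kN at 6.65 m from O.
ΣF_x = 0: O_x = 0.
ΣF_y = 0: O_y − 50 − 1.27·3.5 − 50 − 20 = 0 → O_y = 124.4 kN.
ΣM about O: M_O − 50·4.8 − (1.27·3.5)·6.65 − 50·3.1 − 20·1.9 = 0 → M_O = 462.6 kN·m.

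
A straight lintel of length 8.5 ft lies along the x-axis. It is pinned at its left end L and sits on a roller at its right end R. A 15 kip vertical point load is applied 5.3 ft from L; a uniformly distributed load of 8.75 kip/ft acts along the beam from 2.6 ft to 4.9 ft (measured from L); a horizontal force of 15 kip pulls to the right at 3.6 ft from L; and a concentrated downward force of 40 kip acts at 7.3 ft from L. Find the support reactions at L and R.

L_x = -15.00 kip, L_y = 22.54 kip, R_y = 52.58 kip

Resultant of the distributed load: 8.75 × 2.3 = 20.125 kip at 3.75 ft from L.
Taking moments about L: R_y·8.5 − 15·5.3 − (8.75·2.3)·3.75 − 40·7.3 = 0 → R_y = 446.96875/8.5 = 52.5846 ≈ 52.58 kip.
ΣF_y = 0: L_y + 52.5846 − 15 − 8.75·2.3 − 40 = 0 → L_y = 22.54 kip.
ΣF_x = 0: L_x + 15 = 0 → L_x = -15.00 kip.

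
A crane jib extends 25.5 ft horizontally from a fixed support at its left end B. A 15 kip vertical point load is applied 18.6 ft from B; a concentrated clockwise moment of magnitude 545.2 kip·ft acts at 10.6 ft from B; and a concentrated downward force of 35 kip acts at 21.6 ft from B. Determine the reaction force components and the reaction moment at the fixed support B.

B_x = 0, B_y = 50.00 kip, M_B = 1580 kip·ft

ΣF_x = 0: B_x = 0.
ΣF_y = 0: B_y − 15 − 35 = 0 → B_y = 50.00 kip.
ΣM about B: M_B − 15·18.6 − 545.2 − 35·21.6 = 0 → M_B = 1580 kip·ft.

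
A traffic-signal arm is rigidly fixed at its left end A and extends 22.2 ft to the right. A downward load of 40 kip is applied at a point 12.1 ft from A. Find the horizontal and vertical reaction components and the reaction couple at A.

A_x = 0, A_y = 40.00 kip, M_A = 484.0 kip·ft

ΣF_x = 0: A_x = 0.
ΣF_y = 0: A_y − 40 = 0 → A_y = 40.00 kip.
ΣM about A: M_A − 40·12.1 = 0 → M_A = 484.0 kip·ft.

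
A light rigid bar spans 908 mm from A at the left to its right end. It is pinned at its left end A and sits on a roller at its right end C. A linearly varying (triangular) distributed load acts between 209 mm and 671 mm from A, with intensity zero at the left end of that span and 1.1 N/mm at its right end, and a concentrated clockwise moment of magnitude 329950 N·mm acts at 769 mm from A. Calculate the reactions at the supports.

A_x = 0, A_y = -254.0 N, C_y = 508.1 N

Resultant of the triangular load: ½ × 1.1 × 462 = 254.1 N, acting at 517 mm from A (one-third of the span from the peak).
Taking moments about A: C_y·908 − (½·1.1·462)·517 − 329950 = 0 → C_y = 461319.7/908 = 508.061 ≈ 508.1 N.
ΣF_y = 0: A_y + 508.061 − ½·1.1·462 = 0 → A_y = -254.0 N.
ΣF_x = 0: no horizontal applied forces, so A_x = 0.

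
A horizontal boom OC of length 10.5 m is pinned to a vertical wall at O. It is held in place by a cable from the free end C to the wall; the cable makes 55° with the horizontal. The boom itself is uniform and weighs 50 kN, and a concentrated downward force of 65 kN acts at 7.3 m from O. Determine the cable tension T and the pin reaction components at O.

T = 85.69 kN, O_x = 49.15 kN, O_y = 44.81 kN

ΣM about O: T·sin55°·10.5 − 50·5.25 − 65·7.3 = 0 → T = 737/(10.5·0.819152) = 85.6868 ≈ 85.69 kN.
ΣF_x = 0: O_x − T·cos55° = 0 → O_x = 85.6868 × 0.573576 = 49.15 kN.
ΣF_y = 0: O_y + T·sin55° − 50 − 65 = 0 → O_y = 115 − 85.6868 × 0.819152 = 44.81 kN.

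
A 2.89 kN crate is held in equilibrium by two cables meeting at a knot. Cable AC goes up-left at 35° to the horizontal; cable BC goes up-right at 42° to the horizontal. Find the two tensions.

ΣF_x = 0: −T_AC·cos35° + T_BC·cos42° = 0 → T_BC = 1.10228·T_AC.
ΣF_y = 0: T_AC·sin35° + T_BC·sin42° = 2.89.
Substitute: T_AC·(0.573576 + 1.10228·0.669131) = 2.89 → T_AC = 2.20418 ≈ 2.204 kN.
Then T_BC = 1.10228 × 2.20418 = 2.430 kN.

T_AC = 2.204 kN, T_BC = 2.430 kN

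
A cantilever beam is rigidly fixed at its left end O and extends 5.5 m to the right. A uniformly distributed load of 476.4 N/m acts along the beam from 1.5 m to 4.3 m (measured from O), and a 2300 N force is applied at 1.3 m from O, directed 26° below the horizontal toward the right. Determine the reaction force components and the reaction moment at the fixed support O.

Resultant of the distributed load: 476.4 × 2.8 = 1333.92 N at 2.9 m from O.
ΣF_x = 0: O_x + 2300·cos26° = 0 → O_x = -2067 N.
ΣF_y = 0: O_y − 476.4·2.8 − 2300·sin26° = 0 → O_y = 2342 N.
ΣM about O: M_O − (476.4·2.8)·2.9 − 2300·sin26°·1.3 = 0 → M_O = 5179 N·m.

O_x = -2067 N, O_y = 2342 N, M_O = 5179 N·m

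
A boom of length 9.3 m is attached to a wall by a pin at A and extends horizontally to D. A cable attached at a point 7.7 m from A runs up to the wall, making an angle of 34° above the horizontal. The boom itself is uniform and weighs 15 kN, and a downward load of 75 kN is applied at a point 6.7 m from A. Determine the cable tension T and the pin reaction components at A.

ΣM about A: T·sin34°·7.7 − 15·4.65 − 75·6.7 = 0 → T = 572.25/(7.7·0.559193) = 132.903 ≈ 132.9 kN.
ΣF_x = 0: A_x − T·cos34° = 0 → A_x = 132.903 × 0.829038 = 110.2 kN.
ΣF_y = 0: A_y + T·sin34° − 15 − 75 = 0 → A_y = 90 − 132.903 × 0.559193 = 15.68 kN.

T = 132.9 kN, A_x = 110.2 kN, A_y = 15.68 kN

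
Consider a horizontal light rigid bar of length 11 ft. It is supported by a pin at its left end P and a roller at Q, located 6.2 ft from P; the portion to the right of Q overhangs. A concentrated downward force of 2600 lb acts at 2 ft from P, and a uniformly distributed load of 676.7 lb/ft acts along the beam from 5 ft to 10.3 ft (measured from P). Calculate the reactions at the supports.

P_x = 0, P_y = 922.5 lb, Q_y = 5264 lb

Resultant of the distributed load: 676.7 × 5.3 = 3586.51 lb at 7.65 ft from P.
Taking moments about P: Q_y·6.2 − 2600·2 − (676.7·5.3)·7.65 = 0 → Q_y = 32636.8015/6.2 = 5264 lb.
ΣF_y = 0: P_y + 5264 − 2600 − 676.7·5.3 = 0 → P_y = 922.5 lb.
ΣF_x = 0: no horizontal applied forces, so P_x = 0.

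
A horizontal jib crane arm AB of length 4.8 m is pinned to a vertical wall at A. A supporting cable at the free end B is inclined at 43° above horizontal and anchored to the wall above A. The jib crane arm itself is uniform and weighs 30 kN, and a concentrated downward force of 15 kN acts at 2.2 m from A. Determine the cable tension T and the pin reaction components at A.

ΣM about A: T·sin43°·4.8 − 30·2.4 − 15·2.2 = 0 → T = 105/(4.8·0.681998) = 32.0749 ≈ 32.07 kN.
ΣF_x = 0: A_x − T·cos43° = 0 → A_x = 32.0749 × 0.731354 = 23.46 kN.
ΣF_y = 0: A_y + T·sin43° − 30 − 15 = 0 → A_y = 45 − 32.0749 × 0.681998 = 23.12 kN.

T = 32.07 kN, A_x = 23.46 kN, A_y = 23.12 kN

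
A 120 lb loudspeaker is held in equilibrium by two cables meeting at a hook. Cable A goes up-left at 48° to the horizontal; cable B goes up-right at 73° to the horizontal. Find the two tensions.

T_A = 40.93 lb, T_B = 93.68 lb

ΣF_x = 0: −T_A·cos48° + T_B·cos73° = 0 → T_B = 2.28863·T_A.
ΣF_y = 0: T_A·sin48° + T_B·sin73° = 120.
Substitute: T_A·(0.743145 + 2.28863·0.956305) = 120 → T_A = 40.9309 ≈ 40.93 lb.
Then T_B = 2.28863 × 40.9309 = 93.68 lb.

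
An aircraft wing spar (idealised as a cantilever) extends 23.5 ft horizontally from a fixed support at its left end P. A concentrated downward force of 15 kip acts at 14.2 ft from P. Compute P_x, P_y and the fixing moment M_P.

ΣF_x = 0: P_x = 0.
ΣF_y = 0: P_y − 15 = 0 → P_y = 15.00 kip.
ΣM about P: M_P − 15·14.2 = 0 → M_P = 213.0 kip·ft.

P_x = 0, P_y = 15.00 kip, M_P = 213.0 kip·ft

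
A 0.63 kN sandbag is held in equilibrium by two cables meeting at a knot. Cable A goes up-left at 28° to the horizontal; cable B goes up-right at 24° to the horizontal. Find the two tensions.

ΣF_x = 0: −T_A·cos28° + T_B·cos24° = 0 → T_B = 0.966506·T_A.
ΣF_y = 0: T_A·sin28° + T_B·sin24° = 0.63.
Substitute: T_A·(0.469472 + 0.966506·0.406737) = 0.63 → T_A = 0.730362 ≈ 0.7304 kN.
Then T_B = 0.966506 × 0.730362 = 0.7059 kN.

T_A = 0.7304 kN, T_B = 0.7059 kN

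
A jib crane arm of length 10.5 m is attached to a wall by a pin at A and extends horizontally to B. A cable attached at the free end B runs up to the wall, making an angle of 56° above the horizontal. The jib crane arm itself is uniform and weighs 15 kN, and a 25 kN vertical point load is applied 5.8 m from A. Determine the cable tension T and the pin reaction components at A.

ΣM about A: T·sin56°·10.5 − 15·5.25 − 25·5.8 = 0 → T = 223.75/(10.5·0.829038) = 25.7039 ≈ 25.70 kN.
ΣF_x = 0: A_x − T·cos56° = 0 → A_x = 25.7039 × 0.559193 = 14.37 kN.
ΣF_y = 0: A_y + T·sin56° − 15 − 25 = 0 → A_y = 40 − 25.7039 × 0.829038 = 18.69 kN.

T = 25.70 kN, A_x = 14.37 kN, A_y = 18.69 kN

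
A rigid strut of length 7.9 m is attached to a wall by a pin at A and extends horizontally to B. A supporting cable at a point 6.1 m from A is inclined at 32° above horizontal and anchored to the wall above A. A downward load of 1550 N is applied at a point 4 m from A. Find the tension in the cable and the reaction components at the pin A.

ΣM about A: T·sin32°·6.1 − 1550·4 = 0 → T = 6200/(6.1·0.529919) = 1918.02 ≈ 1918 N.
ΣF_x = 0: A_x − T·cos32° = 0 → A_x = 1918.02 × 0.848048 = 1627 N.
ΣF_y = 0: A_y + T·sin32° − 1550 = 0 → A_y = 1550 − 1918.02 × 0.529919 = 533.6 N.

T = 1918 N, A_x = 1627 N, A_y = 533.6 N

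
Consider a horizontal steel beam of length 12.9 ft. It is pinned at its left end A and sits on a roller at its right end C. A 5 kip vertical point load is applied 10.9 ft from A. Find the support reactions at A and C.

Taking moments about A: C_y·12.9 − 5·10.9 = 0 → C_y = 54.5/12.9 = 4.22481 ≈ 4.225 kip.
ΣF_y = 0: A_y + 4.22481 − 5 = 0 → A_y = 0.7752 kip.
ΣF_x = 0: no horizontal applied forces, so A_x = 0.

A_x = 0, A_y = 0.7752 kip, C_y = 4.225 kip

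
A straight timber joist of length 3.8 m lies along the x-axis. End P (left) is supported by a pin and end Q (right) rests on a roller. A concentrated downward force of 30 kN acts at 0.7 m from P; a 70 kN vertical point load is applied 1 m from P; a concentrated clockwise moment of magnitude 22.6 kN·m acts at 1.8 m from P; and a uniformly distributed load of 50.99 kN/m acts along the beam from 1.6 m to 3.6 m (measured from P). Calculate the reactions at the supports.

P_x = 0, P_y = 102.3 kN, Q_y = 99.67 kN

Resultant of the distributed load: 50.99 × 2 = 101.98 kN at 2.6 m from P.
Moments about P: Q_y·3.8 − 30·0.7 − 70·1 − 22.6 − (50.99·2)·2.6 = 0 → Q_y = 378.748/3.8 = 99.6705 ≈ 99.67 kN.
ΣF_y = 0: P_y + 99.6705 − 30 − 70 − 50.99·2 = 0 → P_y = 102.3 kN.
ΣF_x = 0: no horizontal applied forces, so P_x = 0.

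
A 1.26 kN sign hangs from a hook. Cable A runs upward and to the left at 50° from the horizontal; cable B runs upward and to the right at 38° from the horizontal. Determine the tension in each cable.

ΣF_x = 0: −T_A·cos50° + T_B·cos38° = 0 → T_B = 0.815709·T_A.
ΣF_y = 0: T_A·sin50° + T_B·sin38° = 1.26.
Substitute: T_A·(0.766044 + 0.815709·0.615661) = 1.26 → T_A = 0.9935 kN.
Then T_B = 0.815709 × 0.9935 = 0.8104 kN.

T_A = 0.9935 kN, T_B = 0.8104 kN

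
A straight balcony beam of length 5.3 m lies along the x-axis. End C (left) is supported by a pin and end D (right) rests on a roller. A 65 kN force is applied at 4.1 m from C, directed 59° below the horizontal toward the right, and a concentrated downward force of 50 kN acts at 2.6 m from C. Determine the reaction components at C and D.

Taking moments about C: D_y·5.3 − 65·sin59°·4.1 − 50·2.6 = 0 → D_y = 358.435/5.3 = 67.6292 ≈ 67.63 kN.
ΣF_y = 0: C_y + 67.6292 − 65·sin59° − 50 = 0 → C_y = 38.09 kN.
ΣF_x = 0: C_x + 65·cos59° = 0 → C_x = -33.48 kN.

C_x = -33.48 kN, C_y = 38.09 kN, D_y = 67.63 kN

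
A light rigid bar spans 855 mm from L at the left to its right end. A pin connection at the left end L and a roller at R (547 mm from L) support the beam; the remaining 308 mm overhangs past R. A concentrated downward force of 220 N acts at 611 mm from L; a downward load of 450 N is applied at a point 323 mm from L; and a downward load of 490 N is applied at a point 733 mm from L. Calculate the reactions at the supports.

L_x = 0, L_y = -8.080 N, R_y = 1168 N

ΣM about L: R_y·547 − 220·611 − 450·323 − 490·733 = 0 → R_y = 638940/547 = 1168.08 ≈ 1168 N.
ΣF_y = 0: L_y + 1168.08 − 220 − 450 − 490 = 0 → L_y = -8.080 N.
ΣF_x = 0: no horizontal applied forces, so L_x = 0.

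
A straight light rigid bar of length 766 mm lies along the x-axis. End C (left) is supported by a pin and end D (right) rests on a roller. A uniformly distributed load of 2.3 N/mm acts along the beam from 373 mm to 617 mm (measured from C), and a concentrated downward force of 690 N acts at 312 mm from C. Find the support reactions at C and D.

C_x = 0, C_y = 607.5 N, D_y = 643.7 N

Resultant of the distributed load: 2.3 × 244 = 561.2 N at 495 mm from C.
Moments about C: D_y·766 − (2.3·244)·495 − 690·312 = 0 → D_y = 493074/766 = 643.7 N.
ΣF_y = 0: C_y + 643.7 − 2.3·244 − 690 = 0 → C_y = 607.5 N.
ΣF_x = 0: no horizontal applied forces, so C_x = 0.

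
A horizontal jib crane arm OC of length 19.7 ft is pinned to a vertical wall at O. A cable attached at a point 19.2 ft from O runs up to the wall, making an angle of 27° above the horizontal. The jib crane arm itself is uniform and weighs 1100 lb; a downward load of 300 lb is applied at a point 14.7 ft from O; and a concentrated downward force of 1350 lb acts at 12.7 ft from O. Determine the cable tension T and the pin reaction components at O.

ΣM about O: T·sin27°·19.2 − 1100·9.85 − 300·14.7 − 1350·12.7 = 0 → T = 32390/(19.2·0.45399) = 3715.89 ≈ 3716 lb.
ΣF_x = 0: O_x − T·cos27° = 0 → O_x = 3715.89 × 0.891007 = 3311 lb.
ΣF_y = 0: O_y + T·sin27° − 1100 − 300 − 1350 = 0 → O_y = 2750 − 3715.89 × 0.45399 = 1063 lb.

T = 3716 lb, O_x = 3311 lb, O_y = 1063 lb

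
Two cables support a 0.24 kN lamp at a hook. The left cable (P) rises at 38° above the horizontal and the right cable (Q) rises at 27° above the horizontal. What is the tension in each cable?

T_P = 0.2359 kN, T_Q = 0.2087 kN

ΣF_x = 0: −T_P·cos38° + T_Q·cos27° = 0 → T_Q = 0.884405·T_P.
ΣF_y = 0: T_P·sin38° + T_Q·sin27° = 0.24.
Substitute: T_P·(0.615661 + 0.884405·0.45399) = 0.24 → T_P = 0.235948 ≈ 0.2359 kN.
Then T_Q = 0.884405 × 0.235948 = 0.2087 kN.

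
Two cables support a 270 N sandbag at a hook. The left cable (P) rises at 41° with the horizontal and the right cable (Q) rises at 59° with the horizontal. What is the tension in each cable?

ΣF_x = 0: −T_P·cos41° + T_Q·cos59° = 0 → T_Q = 1.46535·T_P.
ΣF_y = 0: T_P·sin41° + T_Q·sin59° = 270.
Substitute: T_P·(0.656059 + 1.46535·0.857167) = 270 → T_P = 141.205 ≈ 141.2 N.
Then T_Q = 1.46535 × 141.205 = 206.9 N.

T_P = 141.2 N, T_Q = 206.9 N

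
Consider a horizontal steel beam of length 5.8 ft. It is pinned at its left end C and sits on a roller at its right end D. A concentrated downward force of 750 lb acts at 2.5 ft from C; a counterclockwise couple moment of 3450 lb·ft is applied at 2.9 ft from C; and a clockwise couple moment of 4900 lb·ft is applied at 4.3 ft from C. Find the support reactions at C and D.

C_x = 0, C_y = 176.7 lb, D_y = 573.3 lb

Moments about C: D_y·5.8 − 750·2.5 + 3450 − 4900 = 0 → D_y = 3325/5.8 = 573.276 ≈ 573.3 lb.
ΣF_y = 0: C_y + 573.276 − 750 = 0 → C_y = 176.7 lb.
ΣF_x = 0: no horizontal applied forces, so C_x = 0.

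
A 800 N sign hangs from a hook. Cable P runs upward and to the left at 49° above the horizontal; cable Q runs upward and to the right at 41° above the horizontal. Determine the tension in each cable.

T_P = 603.8 N, T_Q = 524.8 N

ΣF_x = 0: −T_P·cos49° + T_Q·cos41° = 0 → T_Q = 0.869287·T_P.
ΣF_y = 0: T_P·sin49° + T_Q·sin41° = 800.
Substitute: T_P·(0.75471 + 0.869287·0.656059) = 800 → T_P = 603.767 ≈ 603.8 N.
Then T_Q = 0.869287 × 603.767 = 524.8 N.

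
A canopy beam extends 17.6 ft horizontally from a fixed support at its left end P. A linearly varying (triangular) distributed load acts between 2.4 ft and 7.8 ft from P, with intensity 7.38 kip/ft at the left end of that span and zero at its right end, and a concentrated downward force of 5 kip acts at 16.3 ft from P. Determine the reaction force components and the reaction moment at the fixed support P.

Resultant of the triangular load: ½ × 7.38 × 5.4 = 19.926 kip, acting at 4.2 ft from P (one-third of the span from the peak).
ΣF_x = 0: P_x = 0.
ΣF_y = 0: P_y − ½·7.38·5.4 − 5 = 0 → P_y = 24.93 kip.
ΣM about P: M_P − (½·7.38·5.4)·4.2 − 5·16.3 = 0 → M_P = 165.2 kip·ft.

P_x = 0, P_y = 24.93 kip, M_P = 165.2 kip·ft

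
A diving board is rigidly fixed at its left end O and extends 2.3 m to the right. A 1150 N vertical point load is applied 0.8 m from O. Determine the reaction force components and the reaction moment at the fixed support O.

ΣF_x = 0: O_x = 0.
ΣF_y = 0: O_y − 1150 = 0 → O_y = 1150 N.
ΣM about O: M_O − 1150·0.8 = 0 → M_O = 920.0 N·m.

O_x = 0, O_y = 1150 N, M_O = 920.0 N·m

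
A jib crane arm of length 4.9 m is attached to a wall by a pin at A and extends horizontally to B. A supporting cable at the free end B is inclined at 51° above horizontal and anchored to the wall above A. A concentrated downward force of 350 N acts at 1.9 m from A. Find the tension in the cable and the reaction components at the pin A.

ΣM about A: T·sin51°·4.9 − 350·1.9 = 0 → T = 665/(4.9·0.777146) = 174.632 ≈ 174.6 N.
ΣF_x = 0: A_x − T·cos51° = 0 → A_x = 174.632 × 0.62932 = 109.9 N.
ΣF_y = 0: A_y + T·sin51° − 350 = 0 → A_y = 350 − 174.632 × 0.777146 = 214.3 N.

T = 174.6 N, A_x = 109.9 N, A_y = 214.3 N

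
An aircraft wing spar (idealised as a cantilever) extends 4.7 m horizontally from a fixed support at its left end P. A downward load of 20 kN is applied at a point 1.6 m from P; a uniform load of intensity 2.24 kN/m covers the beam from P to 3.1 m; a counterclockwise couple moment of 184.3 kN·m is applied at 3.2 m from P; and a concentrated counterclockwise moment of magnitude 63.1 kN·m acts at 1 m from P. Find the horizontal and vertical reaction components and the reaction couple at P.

Resultant of the distributed load: 2.24 × 3.1 = 6.944 kN at 1.55 m from P.
ΣF_x = 0: P_x = 0.
ΣF_y = 0: P_y − 20 − 2.24·3.1 = 0 → P_y = 26.94 kN.
ΣM about P: M_P − 20·1.6 − (2.24·3.1)·1.55 + 184.3 + 63.1 = 0 → M_P = -204.6 kN·m.

P_x = 0, P_y = 26.94 kN, M_P = -204.6 kN·m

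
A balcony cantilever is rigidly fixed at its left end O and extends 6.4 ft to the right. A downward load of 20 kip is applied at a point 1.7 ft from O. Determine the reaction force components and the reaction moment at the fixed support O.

O_x = 0, O_y = 20.00 kip, M_O = 34.00 kip·ft

ΣF_x = 0: O_x = 0.
ΣF_y = 0: O_y − 20 = 0 → O_y = 20.00 kip.
ΣM about O: M_O − 20·1.7 = 0 → M_O = 34.00 kip·ft.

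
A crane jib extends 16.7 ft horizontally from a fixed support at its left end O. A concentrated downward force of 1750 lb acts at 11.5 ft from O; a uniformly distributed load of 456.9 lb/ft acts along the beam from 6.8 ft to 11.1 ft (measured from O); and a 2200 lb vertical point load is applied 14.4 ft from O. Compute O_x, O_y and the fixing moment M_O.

O_x = 0, O_y = 5915 lb, M_O = 69390 lb·ft

Resultant of the distributed load: 456.9 × 4.3 = 1964.67 lb at 8.95 ft from O.
ΣF_x = 0: O_x = 0.
ΣF_y = 0: O_y − 1750 − 456.9·4.3 − 2200 = 0 → O_y = 5915 lb.
ΣM about O: M_O − 1750·11.5 − (456.9·4.3)·8.95 − 2200·14.4 = 0 → M_O = 69390 lb·ft.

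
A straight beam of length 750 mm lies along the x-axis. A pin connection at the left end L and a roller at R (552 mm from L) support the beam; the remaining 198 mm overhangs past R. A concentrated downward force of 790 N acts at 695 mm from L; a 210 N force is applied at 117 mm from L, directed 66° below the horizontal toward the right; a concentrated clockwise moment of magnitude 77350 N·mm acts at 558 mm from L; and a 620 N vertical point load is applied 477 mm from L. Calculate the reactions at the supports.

L_x = -85.41 N, L_y = -109.4 N, R_y = 1711 N

ΣM about L: R_y·552 − 790·695 − 210·sin66°·117 − 77350 − 620·477 = 0 → R_y = 944586/552 = 1711.21 ≈ 1711 N.
ΣF_y = 0: L_y + 1711.21 − 790 − 210·sin66° − 620 = 0 → L_y = -109.4 N.
ΣF_x = 0: L_x + 210·cos66° = 0 → L_x = -85.41 N.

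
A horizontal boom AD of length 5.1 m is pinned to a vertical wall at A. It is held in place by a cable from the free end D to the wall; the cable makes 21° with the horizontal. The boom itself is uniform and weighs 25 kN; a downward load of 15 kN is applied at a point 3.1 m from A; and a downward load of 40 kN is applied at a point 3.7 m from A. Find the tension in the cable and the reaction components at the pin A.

ΣM about A: T·sin21°·5.1 − 25·2.55 − 15·3.1 − 40·3.7 = 0 → T = 258.25/(5.1·0.358368) = 141.3 kN.
ΣF_x = 0: A_x − T·cos21° = 0 → A_x = 141.3 × 0.93358 = 131.9 kN.
ΣF_y = 0: A_y + T·sin21° − 25 − 15 − 40 = 0 → A_y = 80 − 141.3 × 0.358368 = 29.36 kN.

T = 141.3 kN, A_x = 131.9 kN, A_y = 29.36 kN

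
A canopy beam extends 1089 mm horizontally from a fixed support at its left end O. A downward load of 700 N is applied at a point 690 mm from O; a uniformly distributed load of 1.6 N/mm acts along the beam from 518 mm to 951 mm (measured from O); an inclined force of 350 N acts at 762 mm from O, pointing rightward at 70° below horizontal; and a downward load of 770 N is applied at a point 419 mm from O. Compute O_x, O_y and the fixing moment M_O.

Resultant of the distributed load: 1.6 × 433 = 692.8 N at 734.5 mm from O.
ΣF_x = 0: O_x + 350·cos70° = 0 → O_x = -119.7 N.
ΣF_y = 0: O_y − 700 − 1.6·433 − 350·sin70° − 770 = 0 → O_y = 2492 N.
ΣM about O: M_O − 700·690 − (1.6·433)·734.5 − 350·sin70°·762 − 770·419 = 0 → M_O = 1565000 N·mm.

O_x = -119.7 N, O_y = 2492 N, M_O = 1565000 N·mm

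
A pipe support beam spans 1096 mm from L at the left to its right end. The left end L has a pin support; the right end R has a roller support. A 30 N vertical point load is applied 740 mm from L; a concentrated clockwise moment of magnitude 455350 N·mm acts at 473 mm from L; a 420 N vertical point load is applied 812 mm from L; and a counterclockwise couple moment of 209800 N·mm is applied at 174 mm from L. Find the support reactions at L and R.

Taking moments about L: R_y·1096 − 30·740 − 455350 − 420·812 + 209800 = 0 → R_y = 608790/1096 = 555.465 ≈ 555.5 N.
ΣF_y = 0: L_y + 555.465 − 30 − 420 = 0 → L_y = -105.5 N.
ΣF_x = 0: no horizontal applied forces, so L_x = 0.

L_x = 0, L_y = -105.5 N, R_y = 555.5 N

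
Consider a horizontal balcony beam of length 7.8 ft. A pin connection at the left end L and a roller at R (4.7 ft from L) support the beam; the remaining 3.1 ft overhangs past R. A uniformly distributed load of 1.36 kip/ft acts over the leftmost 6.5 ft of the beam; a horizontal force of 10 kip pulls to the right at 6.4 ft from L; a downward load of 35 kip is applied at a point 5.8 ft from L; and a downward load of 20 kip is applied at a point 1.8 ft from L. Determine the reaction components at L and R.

L_x = -10.00 kip, L_y = 6.876 kip, R_y = 56.96 kip

Resultant of the distributed load: 1.36 × 6.5 = 8.84 kip at 3.25 ft from L.
Taking moments about L: R_y·4.7 − (1.36·6.5)·3.25 − 35·5.8 − 20·1.8 = 0 → R_y = 267.73/4.7 = 56.9638 ≈ 56.96 kip.
ΣF_y = 0: L_y + 56.9638 − 1.36·6.5 − 35 − 20 = 0 → L_y = 6.876 kip.
ΣF_x = 0: L_x + 10 = 0 → L_x = -10.00 kip.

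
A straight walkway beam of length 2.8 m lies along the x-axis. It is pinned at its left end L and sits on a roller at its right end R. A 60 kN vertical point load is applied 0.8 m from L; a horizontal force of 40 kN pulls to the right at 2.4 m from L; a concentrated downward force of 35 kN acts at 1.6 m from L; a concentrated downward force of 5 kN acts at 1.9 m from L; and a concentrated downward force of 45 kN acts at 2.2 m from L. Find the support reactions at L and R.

L_x = -40.00 kN, L_y = 69.11 kN, R_y = 75.89 kN

Taking moments about L: R_y·2.8 − 60·0.8 − 35·1.6 − 5·1.9 − 45·2.2 = 0 → R_y = 212.5/2.8 = 75.8929 ≈ 75.89 kN.
ΣF_y = 0: L_y + 75.8929 − 60 − 35 − 5 − 45 = 0 → L_y = 69.11 kN.
ΣF_x = 0: L_x + 40 = 0 → L_x = -40.00 kN.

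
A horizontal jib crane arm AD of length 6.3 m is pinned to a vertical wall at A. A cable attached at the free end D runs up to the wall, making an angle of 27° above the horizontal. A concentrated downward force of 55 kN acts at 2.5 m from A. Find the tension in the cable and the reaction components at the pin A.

T = 48.07 kN, A_x = 42.83 kN, A_y = 33.17 kN

ΣM about A: T·sin27°·6.3 − 55·2.5 = 0 → T = 137.5/(6.3·0.45399) = 48.0746 ≈ 48.07 kN.
ΣF_x = 0: A_x − T·cos27° = 0 → A_x = 48.0746 × 0.891007 = 42.83 kN.
ΣF_y = 0: A_y + T·sin27° − 55 = 0 → A_y = 55 − 48.0746 × 0.45399 = 33.17 kN.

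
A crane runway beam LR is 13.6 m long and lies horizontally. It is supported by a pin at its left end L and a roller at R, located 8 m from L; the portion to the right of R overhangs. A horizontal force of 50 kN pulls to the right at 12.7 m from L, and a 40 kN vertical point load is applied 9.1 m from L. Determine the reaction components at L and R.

Moments about L: R_y·8 − 40·9.1 = 0 → R_y = 364/8 = 45.50 kN.
ΣF_y = 0: L_y + 45.5 − 40 = 0 → L_y = -5.500 kN.
ΣF_x = 0: L_x + 50 = 0 → L_x = -50.00 kN.

L_x = -50.00 kN, L_y = -5.500 kN, R_y = 45.50 kN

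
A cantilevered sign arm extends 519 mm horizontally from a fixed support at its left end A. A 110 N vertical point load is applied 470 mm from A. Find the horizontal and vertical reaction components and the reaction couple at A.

A_x = 0, A_y = 110.0 N, M_A = 51700 N·mm

ΣF_x = 0: A_x = 0.
ΣF_y = 0: A_y − 110 = 0 → A_y = 110.0 N.
ΣM about A: M_A − 110·470 = 0 → M_A = 51700 N·mm.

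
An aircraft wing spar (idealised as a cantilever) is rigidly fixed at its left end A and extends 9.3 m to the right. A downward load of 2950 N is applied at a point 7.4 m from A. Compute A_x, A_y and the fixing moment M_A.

ΣF_x = 0: A_x = 0.
ΣF_y = 0: A_y − 2950 = 0 → A_y = 2950 N.
ΣM about A: M_A − 2950·7.4 = 0 → M_A = 21830 N·m.

A_x = 0, A_y = 2950 N, M_A = 21830 N·m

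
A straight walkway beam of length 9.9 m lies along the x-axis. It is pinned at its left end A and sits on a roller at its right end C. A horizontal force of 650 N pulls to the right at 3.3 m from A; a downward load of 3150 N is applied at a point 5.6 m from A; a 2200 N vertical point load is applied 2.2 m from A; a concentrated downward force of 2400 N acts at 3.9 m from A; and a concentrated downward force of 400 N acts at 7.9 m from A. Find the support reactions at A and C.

Taking moments about A: C_y·9.9 − 3150·5.6 − 2200·2.2 − 2400·3.9 − 400·7.9 = 0 → C_y = 35000/9.9 = 3535.35 ≈ 3535 N.
ΣF_y = 0: A_y + 3535.35 − 3150 − 2200 − 2400 − 400 = 0 → A_y = 4615 N.
ΣF_x = 0: A_x + 650 = 0 → A_x = -650.0 N.

A_x = -650.0 N, A_y = 4615 N, C_y = 3535 N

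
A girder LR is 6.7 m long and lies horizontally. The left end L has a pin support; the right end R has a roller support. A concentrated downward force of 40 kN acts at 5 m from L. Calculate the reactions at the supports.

Moments about L: R_y·6.7 − 40·5 = 0 → R_y = 200/6.7 = 29.8507 ≈ 29.85 kN.
ΣF_y = 0: L_y + 29.8507 − 40 = 0 → L_y = 10.15 kN.
ΣF_x = 0: no horizontal applied forces, so L_x = 0.

L_x = 0, L_y = 10.15 kN, R_y = 29.85 kN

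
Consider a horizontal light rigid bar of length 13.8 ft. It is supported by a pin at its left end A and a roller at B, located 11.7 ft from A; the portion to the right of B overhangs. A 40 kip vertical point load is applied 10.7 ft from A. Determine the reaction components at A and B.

Moments about A: B_y·11.7 − 40·10.7 = 0 → B_y = 428/11.7 = 36.5812 ≈ 36.58 kip.
ΣF_y = 0: A_y + 36.5812 − 40 = 0 → A_y = 3.419 kip.
ΣF_x = 0: no horizontal applied forces, so A_x = 0.

A_x = 0, A_y = 3.419 kip, B_y = 36.58 kip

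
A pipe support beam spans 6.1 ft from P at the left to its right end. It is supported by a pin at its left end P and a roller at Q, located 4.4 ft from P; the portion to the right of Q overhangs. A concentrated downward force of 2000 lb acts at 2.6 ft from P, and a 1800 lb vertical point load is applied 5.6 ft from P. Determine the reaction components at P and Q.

P_x = 0, P_y = 327.3 lb, Q_y = 3473 lb

Taking moments about P: Q_y·4.4 − 2000·2.6 − 1800·5.6 = 0 → Q_y = 15280/4.4 = 3472.73 ≈ 3473 lb.
ΣF_y = 0: P_y + 3472.73 − 2000 − 1800 = 0 → P_y = 327.3 lb.
ΣF_x = 0: no horizontal applied forces, so P_x = 0.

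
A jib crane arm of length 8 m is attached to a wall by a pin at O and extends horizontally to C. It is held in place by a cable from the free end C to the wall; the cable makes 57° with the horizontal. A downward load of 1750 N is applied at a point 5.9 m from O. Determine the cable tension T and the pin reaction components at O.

ΣM about O: T·sin57°·8 − 1750·5.9 = 0 → T = 10325/(8·0.838671) = 1538.89 ≈ 1539 N.
ΣF_x = 0: O_x − T·cos57° = 0 → O_x = 1538.89 × 0.544639 = 838.1 N.
ΣF_y = 0: O_y + T·sin57° − 1750 = 0 → O_y = 1750 − 1538.89 × 0.838671 = 459.4 N.

T = 1539 N, O_x = 838.1 N, O_y = 459.4 N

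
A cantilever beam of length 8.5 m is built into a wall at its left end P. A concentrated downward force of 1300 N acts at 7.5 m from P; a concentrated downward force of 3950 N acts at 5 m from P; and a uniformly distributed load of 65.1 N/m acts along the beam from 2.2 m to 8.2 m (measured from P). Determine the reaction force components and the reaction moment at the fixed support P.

Resultant of the distributed load: 65.1 × 6 = 390.6 N at 5.2 m from P.
ΣF_x = 0: P_x = 0.
ΣF_y = 0: P_y − 1300 − 3950 − 65.1·6 = 0 → P_y = 5641 N.
ΣM about P: M_P − 1300·7.5 − 3950·5 − (65.1·6)·5.2 = 0 → M_P = 31530 N·m.

P_x = 0, P_y = 5641 N, M_P = 31530 N·m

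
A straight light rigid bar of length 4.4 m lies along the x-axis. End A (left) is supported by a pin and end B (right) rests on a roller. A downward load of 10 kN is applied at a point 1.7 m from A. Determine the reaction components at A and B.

A_x = 0, A_y = 6.136 kN, B_y = 3.864 kN

Taking moments about A: B_y·4.4 − 10·1.7 = 0 → B_y = 17/4.4 = 3.86364 ≈ 3.864 kN.
ΣF_y = 0: A_y + 3.86364 − 10 = 0 → A_y = 6.136 kN.
ΣF_x = 0: no horizontal applied forces, so A_x = 0.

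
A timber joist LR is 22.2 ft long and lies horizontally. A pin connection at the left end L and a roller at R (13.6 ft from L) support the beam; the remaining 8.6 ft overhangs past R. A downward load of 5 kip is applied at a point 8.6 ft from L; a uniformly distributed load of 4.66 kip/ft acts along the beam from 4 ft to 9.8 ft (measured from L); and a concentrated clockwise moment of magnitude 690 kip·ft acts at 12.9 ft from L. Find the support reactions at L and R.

Resultant of the distributed load: 4.66 × 5.8 = 27.028 kip at 6.9 ft from L.
Moments about L: R_y·13.6 − 5·8.6 − (4.66·5.8)·6.9 − 690 = 0 → R_y = 919.4932/13.6 = 67.6098 ≈ 67.61 kip.
ΣF_y = 0: L_y + 67.6098 − 5 − 4.66·5.8 = 0 → L_y = -35.58 kip.
ΣF_x = 0: no horizontal applied forces, so L_x = 0.

L_x = 0, L_y = -35.58 kip, R_y = 67.61 kip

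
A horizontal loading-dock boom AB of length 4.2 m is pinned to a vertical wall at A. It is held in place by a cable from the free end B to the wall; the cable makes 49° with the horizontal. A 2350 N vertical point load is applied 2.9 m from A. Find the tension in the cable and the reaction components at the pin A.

ΣM about A: T·sin49°·4.2 − 2350·2.9 = 0 → T = 6815/(4.2·0.75471) = 2149.99 ≈ 2150 N.
ΣF_x = 0: A_x − T·cos49° = 0 → A_x = 2149.99 × 0.656059 = 1411 N.
ΣF_y = 0: A_y + T·sin49° − 2350 = 0 → A_y = 2350 − 2149.99 × 0.75471 = 727.4 N.

T = 2150 N, A_x = 1411 N, A_y = 727.4 N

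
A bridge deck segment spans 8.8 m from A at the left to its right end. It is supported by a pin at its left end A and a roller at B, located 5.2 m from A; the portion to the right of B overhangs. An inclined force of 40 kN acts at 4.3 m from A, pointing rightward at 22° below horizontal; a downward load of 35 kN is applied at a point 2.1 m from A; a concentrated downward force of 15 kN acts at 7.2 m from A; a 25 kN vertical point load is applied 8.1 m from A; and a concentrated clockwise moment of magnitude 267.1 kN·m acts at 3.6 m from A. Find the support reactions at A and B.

A_x = -37.09 kN, A_y = -47.62 kN, B_y = 137.6 kN

Taking moments about A: B_y·5.2 − 40·sin22°·4.3 − 35·2.1 − 15·7.2 − 25·8.1 − 267.1 = 0 → B_y = 715.532/5.2 = 137.602 ≈ 137.6 kN.
ΣF_y = 0: A_y + 137.602 − 40·sin22° − 35 − 15 − 25 = 0 → A_y = -47.62 kN.
ΣF_x = 0: A_x + 40·cos22° = 0 → A_x = -37.09 kN.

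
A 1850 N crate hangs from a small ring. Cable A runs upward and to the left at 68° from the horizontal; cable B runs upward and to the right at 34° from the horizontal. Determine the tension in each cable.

ΣF_x = 0: −T_A·cos68° + T_B·cos34° = 0 → T_B = 0.451857·T_A.
ΣF_y = 0: T_A·sin68° + T_B·sin34° = 1850.
Substitute: T_A·(0.927184 + 0.451857·0.559193) = 1850 → T_A = 1567.98 ≈ 1568 N.
Then T_B = 0.451857 × 1567.98 = 708.5 N.

T_A = 1568 N, T_B = 708.5 N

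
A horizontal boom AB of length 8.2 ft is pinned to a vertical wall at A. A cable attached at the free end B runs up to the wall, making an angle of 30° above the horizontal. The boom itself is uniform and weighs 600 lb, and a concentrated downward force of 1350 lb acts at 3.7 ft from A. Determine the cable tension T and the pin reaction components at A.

ΣM about A: T·sin30°·8.2 − 600·4.1 − 1350·3.7 = 0 → T = 7455/(8.2·0.5) = 1818.29 ≈ 1818 lb.
ΣF_x = 0: A_x − T·cos30° = 0 → A_x = 1818.29 × 0.866025 = 1575 lb.
ΣF_y = 0: A_y + T·sin30° − 600 − 1350 = 0 → A_y = 1950 − 1818.29 × 0.5 = 1041 lb.

T = 1818 lb, A_x = 1575 lb, A_y = 1041 lb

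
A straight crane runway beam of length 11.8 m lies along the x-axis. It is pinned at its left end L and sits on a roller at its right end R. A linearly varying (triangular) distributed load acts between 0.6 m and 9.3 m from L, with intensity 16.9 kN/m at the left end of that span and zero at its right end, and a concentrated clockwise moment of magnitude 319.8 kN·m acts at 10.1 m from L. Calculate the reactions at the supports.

L_x = 0, L_y = 24.61 kN, R_y = 48.91 kN

Resultant of the triangular load: ½ × 16.9 × 8.7 = 73.515 kN, acting at 3.5 m from L (one-third of the span from the peak).
ΣM about L: R_y·11.8 − (½·16.9·8.7)·3.5 − 319.8 = 0 → R_y = 577.1025/11.8 = 48.907 ≈ 48.91 kN.
ΣF_y = 0: L_y + 48.907 − ½·16.9·8.7 = 0 → L_y = 24.61 kN.
ΣF_x = 0: no horizontal applied forces, so L_x = 0.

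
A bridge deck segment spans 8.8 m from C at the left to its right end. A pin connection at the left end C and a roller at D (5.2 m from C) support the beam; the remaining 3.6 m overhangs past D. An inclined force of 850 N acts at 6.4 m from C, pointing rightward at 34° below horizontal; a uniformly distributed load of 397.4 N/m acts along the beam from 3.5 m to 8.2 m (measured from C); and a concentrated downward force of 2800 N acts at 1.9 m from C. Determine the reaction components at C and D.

Resultant of the distributed load: 397.4 × 4.7 = 1867.78 N at 5.85 m from C.
Taking moments about C: D_y·5.2 − 850·sin34°·6.4 − (397.4·4.7)·5.85 − 2800·1.9 = 0 → D_y = 19288.5/5.2 = 3709.33 ≈ 3709 N.
ΣF_y = 0: C_y + 3709.33 − 850·sin34° − 397.4·4.7 − 2800 = 0 → C_y = 1434 N.
ΣF_x = 0: C_x + 850·cos34° = 0 → C_x = -704.7 N.

C_x = -704.7 N, C_y = 1434 N, D_y = 3709 N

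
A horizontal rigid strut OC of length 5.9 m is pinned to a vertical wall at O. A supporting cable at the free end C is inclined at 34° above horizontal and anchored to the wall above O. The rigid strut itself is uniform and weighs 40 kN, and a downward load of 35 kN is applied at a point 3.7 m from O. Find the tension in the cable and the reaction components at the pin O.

T = 75.02 kN, O_x = 62.19 kN, O_y = 33.05 kN

ΣM about O: T·sin34°·5.9 − 40·2.95 − 35·3.7 = 0 → T = 247.5/(5.9·0.559193) = 75.0173 ≈ 75.02 kN.
ΣF_x = 0: O_x − T·cos34° = 0 → O_x = 75.0173 × 0.829038 = 62.19 kN.
ΣF_y = 0: O_y + T·sin34° − 40 − 35 = 0 → O_y = 75 − 75.0173 × 0.559193 = 33.05 kN.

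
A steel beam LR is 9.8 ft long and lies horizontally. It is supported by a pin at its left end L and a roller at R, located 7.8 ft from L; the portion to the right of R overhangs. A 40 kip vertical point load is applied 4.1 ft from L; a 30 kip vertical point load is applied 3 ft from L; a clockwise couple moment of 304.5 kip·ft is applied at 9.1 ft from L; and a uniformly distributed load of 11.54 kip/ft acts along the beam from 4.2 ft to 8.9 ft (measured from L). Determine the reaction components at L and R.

L_x = 0, L_y = 7.089 kip, R_y = 117.1 kip

Resultant of the distributed load: 11.54 × 4.7 = 54.238 kip at 6.55 ft from L.
Moments about L: R_y·7.8 − 40·4.1 − 30·3 − 304.5 − (11.54·4.7)·6.55 = 0 → R_y = 913.7589/7.8 = 117.149 ≈ 117.1 kip.
ΣF_y = 0: L_y + 117.149 − 40 − 30 − 11.54·4.7 = 0 → L_y = 7.089 kip.
ΣF_x = 0: no horizontal applied forces, so L_x = 0.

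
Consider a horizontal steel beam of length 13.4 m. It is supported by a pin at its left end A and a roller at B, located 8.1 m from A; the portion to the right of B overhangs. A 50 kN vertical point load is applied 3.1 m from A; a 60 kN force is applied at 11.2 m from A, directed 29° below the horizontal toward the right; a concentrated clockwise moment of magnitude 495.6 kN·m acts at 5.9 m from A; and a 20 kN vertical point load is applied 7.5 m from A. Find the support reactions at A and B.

A_x = -52.48 kN, A_y = -39.97 kN, B_y = 139.1 kN

Moments about A: B_y·8.1 − 50·3.1 − 60·sin29°·11.2 − 495.6 − 20·7.5 = 0 → B_y = 1126.39/8.1 = 139.06 ≈ 139.1 kN.
ΣF_y = 0: A_y + 139.06 − 50 − 60·sin29° − 20 = 0 → A_y = -39.97 kN.
ΣF_x = 0: A_x + 60·cos29° = 0 → A_x = -52.48 kN.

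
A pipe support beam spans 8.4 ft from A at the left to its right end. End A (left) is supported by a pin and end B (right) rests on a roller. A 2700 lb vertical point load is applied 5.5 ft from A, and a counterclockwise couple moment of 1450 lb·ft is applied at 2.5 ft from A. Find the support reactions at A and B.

Moments about A: B_y·8.4 − 2700·5.5 + 1450 = 0 → B_y = 13400/8.4 = 1595.24 ≈ 1595 lb.
ΣF_y = 0: A_y + 1595.24 − 2700 = 0 → A_y = 1105 lb.
ΣF_x = 0: no horizontal applied forces, so A_x = 0.

A_x = 0, A_y = 1105 lb, B_y = 1595 lb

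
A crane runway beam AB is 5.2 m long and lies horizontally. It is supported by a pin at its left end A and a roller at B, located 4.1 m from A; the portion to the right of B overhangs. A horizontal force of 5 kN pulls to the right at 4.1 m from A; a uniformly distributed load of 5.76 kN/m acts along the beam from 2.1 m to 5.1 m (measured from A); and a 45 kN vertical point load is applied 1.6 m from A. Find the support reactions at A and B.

Resultant of the distributed load: 5.76 × 3 = 17.28 kN at 3.6 m from A.
Moments about A: B_y·4.1 − (5.76·3)·3.6 − 45·1.6 = 0 → B_y = 134.208/4.1 = 32.7337 ≈ 32.73 kN.
ΣF_y = 0: A_y + 32.7337 − 5.76·3 − 45 = 0 → A_y = 29.55 kN.
ΣF_x = 0: A_x + 5 = 0 → A_x = -5.000 kN.

A_x = -5.000 kN, A_y = 29.55 kN, B_y = 32.73 kN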